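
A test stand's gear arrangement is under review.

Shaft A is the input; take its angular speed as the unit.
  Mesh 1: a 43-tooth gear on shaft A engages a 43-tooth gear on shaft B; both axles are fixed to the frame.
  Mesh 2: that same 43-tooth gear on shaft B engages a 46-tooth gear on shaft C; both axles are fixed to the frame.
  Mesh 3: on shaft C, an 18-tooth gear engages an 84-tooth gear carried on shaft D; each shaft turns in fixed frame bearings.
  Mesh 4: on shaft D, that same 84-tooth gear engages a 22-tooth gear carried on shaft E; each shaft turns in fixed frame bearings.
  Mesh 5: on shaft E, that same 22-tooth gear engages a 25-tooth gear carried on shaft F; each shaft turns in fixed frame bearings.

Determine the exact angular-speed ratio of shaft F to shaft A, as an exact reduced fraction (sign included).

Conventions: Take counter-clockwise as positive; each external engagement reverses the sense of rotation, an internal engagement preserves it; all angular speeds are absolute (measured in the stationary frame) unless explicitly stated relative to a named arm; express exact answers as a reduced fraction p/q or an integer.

class = fixed-axis compound train [5 meshes; 5 ratios multiply, 5 sense flips]
mesh 1 [43T→43T]: running ratio 1, sense −
mesh 2 [43T→46T]: running ratio 43/46, sense +
mesh 3 [18T→84T]: running ratio 129/644, sense −
mesh 4 [84T→22T]: running ratio 387/506, sense +
mesh 5 [22T→25T]: running ratio 387/575, sense −
ω_out/ω_in = -387/575

-387/575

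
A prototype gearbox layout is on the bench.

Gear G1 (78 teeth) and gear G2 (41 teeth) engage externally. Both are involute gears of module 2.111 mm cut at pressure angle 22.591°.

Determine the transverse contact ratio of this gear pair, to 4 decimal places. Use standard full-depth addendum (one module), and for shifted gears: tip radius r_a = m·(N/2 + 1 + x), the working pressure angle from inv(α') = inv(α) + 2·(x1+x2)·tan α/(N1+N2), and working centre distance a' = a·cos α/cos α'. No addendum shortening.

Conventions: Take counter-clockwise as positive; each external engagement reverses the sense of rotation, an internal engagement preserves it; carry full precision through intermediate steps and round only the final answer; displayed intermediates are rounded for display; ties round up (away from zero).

1.6417

single-mesh involute tooth geometry (78T engaging 41T at module 2.111)
base radii: r_b1 = 76.011943, r_b2 = 39.954996
tip radii: r_a1 = 84.440000, r_a2 = 45.386500
no profile shift: α' = α, a' = a
action lengths: √(r_a1²−r_b1²) = 36.773607, √(r_a2²−r_b2²) = 21.529810
base pitch p_b = π·m·cos α = 6.123040
CR = (36.773607 + 21.529810 − 125.604500·sin 22.59100°)/6.123040 = 1.641735
contact ratio ≈ 1.6417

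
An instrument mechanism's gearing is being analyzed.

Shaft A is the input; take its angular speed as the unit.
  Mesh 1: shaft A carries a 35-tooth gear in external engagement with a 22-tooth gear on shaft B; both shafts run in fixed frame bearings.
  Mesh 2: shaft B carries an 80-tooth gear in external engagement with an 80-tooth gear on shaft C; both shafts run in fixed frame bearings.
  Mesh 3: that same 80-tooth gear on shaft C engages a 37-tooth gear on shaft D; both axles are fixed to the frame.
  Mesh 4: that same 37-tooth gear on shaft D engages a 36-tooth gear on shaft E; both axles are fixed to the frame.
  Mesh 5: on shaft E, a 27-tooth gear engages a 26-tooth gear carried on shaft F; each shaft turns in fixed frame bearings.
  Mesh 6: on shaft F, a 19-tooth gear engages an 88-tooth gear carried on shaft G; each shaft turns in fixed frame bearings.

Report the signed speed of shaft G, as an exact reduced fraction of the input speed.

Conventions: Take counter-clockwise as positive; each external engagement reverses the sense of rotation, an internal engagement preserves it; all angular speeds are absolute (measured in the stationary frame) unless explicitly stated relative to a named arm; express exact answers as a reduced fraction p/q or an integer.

6-mesh fixed-axis compound train (all bearings frame-fixed)
mesh 1 [35T→22T]: |ω|/ω_in = 1×35/22 = 35/22, sense flips to −
mesh 2 [80T→80T]: |ω|/ω_in = (35/22)×80/80 = 35/22, sense flips to +
mesh 3 [80T→37T]: |ω|/ω_in = (35/22)×80/37 = 1400/407, sense flips to −
mesh 4 [37T→36T]: |ω|/ω_in = (1400/407)×37/36 = 350/99, sense flips to +
mesh 5 [27T→26T]: |ω|/ω_in = (350/99)×27/26 = 525/143, sense flips to −
mesh 6 [19T→88T]: |ω|/ω_in = (525/143)×19/88 = 9975/12584, sense flips to +
signed output speed (× input speed) = 9975/12584

9975/12584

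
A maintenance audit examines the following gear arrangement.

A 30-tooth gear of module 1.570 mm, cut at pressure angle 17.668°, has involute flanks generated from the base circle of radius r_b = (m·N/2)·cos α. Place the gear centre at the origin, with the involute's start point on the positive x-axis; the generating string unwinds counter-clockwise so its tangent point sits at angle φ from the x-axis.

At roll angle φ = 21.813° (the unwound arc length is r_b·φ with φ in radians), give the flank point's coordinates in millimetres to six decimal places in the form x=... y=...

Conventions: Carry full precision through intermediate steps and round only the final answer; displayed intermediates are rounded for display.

recognized (one wheel, involute flank): single-mesh tooth geometry, m = 1.570, N = 30
pitch radius r_p = m·N/2 = 1.570·30/2 = 23.550000
base radius r_b = r_p·cos α = 23.550000·cos 17.668° = 22.439173
roll angle φ = 21.813° = 0.38070867 rad
x = r_b·(cos φ + φ·sin φ) = 24.006879
y = r_b·(sin φ − φ·cos φ) = 0.406777

x=24.006879 y=0.406777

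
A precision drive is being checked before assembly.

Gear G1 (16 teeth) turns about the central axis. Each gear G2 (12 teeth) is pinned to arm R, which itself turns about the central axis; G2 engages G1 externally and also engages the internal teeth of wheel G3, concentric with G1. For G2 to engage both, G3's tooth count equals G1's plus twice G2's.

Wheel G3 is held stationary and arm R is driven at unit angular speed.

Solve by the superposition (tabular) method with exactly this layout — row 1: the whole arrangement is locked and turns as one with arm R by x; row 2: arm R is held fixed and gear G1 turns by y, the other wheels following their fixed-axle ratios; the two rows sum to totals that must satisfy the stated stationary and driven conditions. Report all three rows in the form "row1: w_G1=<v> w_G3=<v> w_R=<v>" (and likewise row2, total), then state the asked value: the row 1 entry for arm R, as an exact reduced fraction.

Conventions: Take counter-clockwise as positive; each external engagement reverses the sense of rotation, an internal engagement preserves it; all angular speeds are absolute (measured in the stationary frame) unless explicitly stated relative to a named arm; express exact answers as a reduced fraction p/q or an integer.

row1: w_G1=1 w_G3=1 w_R=1
row2: w_G1=5/2 w_G3=-1 w_R=0
total: w_G1=7/2 w_G3=0 w_R=1
asked value: 1

class = planetary set [G3 = 16+2·12 = 40; Willis about the carrier]
row 1: whole set turns with the arm by x
superposition row 2 [arm held]: sun y, ring −(16/40)·y, arm 0
boundary: total ω_ring = x − (16/40)·y = 0 and total ω_arm = x = 1  ⇒  y = 5/2, x = 1
row 2 ring = −(16/40)·5/2 = -1
totals (row 1 + row 2): sun 1 + 5/2 = 7/2, ring 1 + (-1) = 0, arm 1 + 0 = 1
asked cell (row1, arm) = 1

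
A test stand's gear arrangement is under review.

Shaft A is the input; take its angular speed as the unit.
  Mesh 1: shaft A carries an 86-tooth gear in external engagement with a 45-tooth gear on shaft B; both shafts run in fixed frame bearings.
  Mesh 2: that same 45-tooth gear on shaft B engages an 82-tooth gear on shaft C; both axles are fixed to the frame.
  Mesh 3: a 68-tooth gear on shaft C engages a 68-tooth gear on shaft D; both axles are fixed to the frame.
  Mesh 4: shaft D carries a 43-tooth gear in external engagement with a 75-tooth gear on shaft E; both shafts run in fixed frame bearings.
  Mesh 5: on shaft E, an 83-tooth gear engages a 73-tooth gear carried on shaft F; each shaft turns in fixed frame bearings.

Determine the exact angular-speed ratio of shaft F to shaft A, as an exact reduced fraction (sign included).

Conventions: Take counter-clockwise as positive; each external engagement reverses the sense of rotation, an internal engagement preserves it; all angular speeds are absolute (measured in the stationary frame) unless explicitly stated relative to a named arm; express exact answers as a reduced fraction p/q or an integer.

class = fixed-axis compound train [5 meshes; 5 ratios multiply, 5 sense flips]
mesh 1 [86T→45T]: running ratio 86/45, sense −
mesh 2 [45T→82T]: running ratio 43/41, sense +
mesh 3 [68T→68T]: running ratio 43/41, sense −
mesh 4 [43T→75T]: running ratio 1849/3075, sense +
mesh 5 [83T→73T]: running ratio 153467/224475, sense −
ω_out/ω_in = -153467/224475

-153467/224475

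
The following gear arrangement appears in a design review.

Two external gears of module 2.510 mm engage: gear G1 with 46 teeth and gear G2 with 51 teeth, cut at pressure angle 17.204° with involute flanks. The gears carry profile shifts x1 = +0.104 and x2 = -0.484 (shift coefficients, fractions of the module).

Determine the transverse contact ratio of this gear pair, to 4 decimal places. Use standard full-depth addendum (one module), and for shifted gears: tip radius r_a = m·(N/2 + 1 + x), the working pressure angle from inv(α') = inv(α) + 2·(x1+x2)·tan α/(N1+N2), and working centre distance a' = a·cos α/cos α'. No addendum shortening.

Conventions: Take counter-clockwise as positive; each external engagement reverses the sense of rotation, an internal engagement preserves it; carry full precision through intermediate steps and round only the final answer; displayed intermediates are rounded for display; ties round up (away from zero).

2.0369

class = single-mesh tooth geometry [involute pair 46T × 51T, m = 2.510]
base radii: r_b1 = 55.147028, r_b2 = 61.141270
tip radii: r_a1 = 60.501040, r_a2 = 65.300160
inv(α') = inv(17.204°) + 2·(+0.104-0.484)·tan α/(46+51) = 0.00693582  ⇒  α' = 15.60159°
a' = a·cos α / cos α' = 121.7350·cos 17.204°/cos 15.60159° = 120.736834
action lengths: √(r_a1²−r_b1²) = 24.883351, √(r_a2²−r_b2²) = 22.931550
base pitch p_b = π·m·cos α = 7.532587
CR = (24.883351 + 22.931550 − 120.736834·sin 15.60159°)/7.532587 = 2.036903
contact ratio ≈ 2.0369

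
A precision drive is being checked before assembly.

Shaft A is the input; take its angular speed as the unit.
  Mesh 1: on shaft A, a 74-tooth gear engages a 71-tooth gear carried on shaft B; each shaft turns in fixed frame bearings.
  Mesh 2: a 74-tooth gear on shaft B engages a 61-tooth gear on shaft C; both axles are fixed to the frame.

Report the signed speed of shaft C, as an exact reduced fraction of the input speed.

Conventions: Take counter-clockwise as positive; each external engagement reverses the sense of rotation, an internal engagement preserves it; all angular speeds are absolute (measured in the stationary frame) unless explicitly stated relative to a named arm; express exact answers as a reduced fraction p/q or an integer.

2-mesh fixed-axis compound train (all bearings frame-fixed)
mesh 1 [74T→71T]: |ω|/ω_in = 1×74/71 = 74/71, sense flips to −
mesh 2 [74T→61T]: |ω|/ω_in = (74/71)×74/61 = 5476/4331, sense flips to +
signed output speed (× input speed) = 5476/4331

5476/4331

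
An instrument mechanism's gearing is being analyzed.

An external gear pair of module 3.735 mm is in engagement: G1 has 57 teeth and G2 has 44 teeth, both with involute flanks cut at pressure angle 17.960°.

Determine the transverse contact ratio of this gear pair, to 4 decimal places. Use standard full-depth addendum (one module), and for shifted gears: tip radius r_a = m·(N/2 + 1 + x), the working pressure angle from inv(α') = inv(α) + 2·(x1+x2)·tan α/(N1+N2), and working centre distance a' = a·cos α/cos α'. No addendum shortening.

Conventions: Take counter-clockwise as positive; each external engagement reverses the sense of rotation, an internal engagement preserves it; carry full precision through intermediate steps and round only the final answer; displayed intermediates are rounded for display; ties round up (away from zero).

1.8730

class = single-mesh tooth geometry [involute pair 57T × 44T, m = 3.735]
base radii: r_b1 = 101.260528, r_b2 = 78.166022
tip radii: r_a1 = 110.182500, r_a2 = 85.905000
no profile shift: α' = α, a' = a
action lengths: √(r_a1²−r_b1²) = 43.433728, √(r_a2²−r_b2²) = 35.633440
base pitch p_b = π·m·cos α = 11.162082
CR = (43.433728 + 35.633440 − 188.617500·sin 17.96000°)/11.162082 = 1.872984
contact ratio ≈ 1.8730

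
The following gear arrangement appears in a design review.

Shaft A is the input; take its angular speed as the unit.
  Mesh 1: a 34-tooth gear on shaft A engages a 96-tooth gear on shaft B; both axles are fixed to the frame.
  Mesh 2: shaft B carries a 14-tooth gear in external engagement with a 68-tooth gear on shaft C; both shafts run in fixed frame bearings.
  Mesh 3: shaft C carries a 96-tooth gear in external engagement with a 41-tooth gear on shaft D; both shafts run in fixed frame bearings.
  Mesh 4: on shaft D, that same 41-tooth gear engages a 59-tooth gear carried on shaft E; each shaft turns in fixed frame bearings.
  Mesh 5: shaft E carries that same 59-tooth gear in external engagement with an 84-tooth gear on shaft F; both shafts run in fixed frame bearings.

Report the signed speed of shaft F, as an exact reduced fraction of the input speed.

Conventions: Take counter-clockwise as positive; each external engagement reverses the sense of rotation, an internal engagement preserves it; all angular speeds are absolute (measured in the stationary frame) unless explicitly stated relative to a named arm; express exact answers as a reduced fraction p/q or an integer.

5-mesh fixed-axis compound train (all bearings frame-fixed)
mesh 1 [34T→96T]: |ω|/ω_in = 1×34/96 = 17/48, sense flips to −
mesh 2 [14T→68T]: |ω|/ω_in = (17/48)×14/68 = 7/96, sense flips to +
mesh 3 [96T→41T]: |ω|/ω_in = (7/96)×96/41 = 7/41, sense flips to −
mesh 4 [41T→59T]: |ω|/ω_in = (7/41)×41/59 = 7/59, sense flips to +
mesh 5 [59T→84T]: |ω|/ω_in = (7/59)×59/84 = 1/12, sense flips to −
signed output speed (× input speed) = -1/12

-1/12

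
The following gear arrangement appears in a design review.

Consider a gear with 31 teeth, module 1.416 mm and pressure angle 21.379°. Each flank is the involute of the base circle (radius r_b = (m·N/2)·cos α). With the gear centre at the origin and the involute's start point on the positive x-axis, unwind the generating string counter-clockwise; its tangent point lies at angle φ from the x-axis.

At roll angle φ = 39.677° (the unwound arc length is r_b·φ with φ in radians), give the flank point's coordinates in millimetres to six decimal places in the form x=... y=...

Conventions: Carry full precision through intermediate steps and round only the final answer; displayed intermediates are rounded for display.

class = single-mesh tooth geometry [base-circle involute, m = 1.416, 31T]
pitch radius r_p = m·N/2 = 1.416·31/2 = 21.948000
base radius r_b = r_p·cos α = 21.948000·cos 21.379° = 20.437747
roll angle φ = 39.677° = 0.69249429 rad
x = r_b·(cos φ + φ·sin φ) = 24.766156
y = r_b·(sin φ − φ·cos φ) = 2.155704

x=24.766156 y=2.155704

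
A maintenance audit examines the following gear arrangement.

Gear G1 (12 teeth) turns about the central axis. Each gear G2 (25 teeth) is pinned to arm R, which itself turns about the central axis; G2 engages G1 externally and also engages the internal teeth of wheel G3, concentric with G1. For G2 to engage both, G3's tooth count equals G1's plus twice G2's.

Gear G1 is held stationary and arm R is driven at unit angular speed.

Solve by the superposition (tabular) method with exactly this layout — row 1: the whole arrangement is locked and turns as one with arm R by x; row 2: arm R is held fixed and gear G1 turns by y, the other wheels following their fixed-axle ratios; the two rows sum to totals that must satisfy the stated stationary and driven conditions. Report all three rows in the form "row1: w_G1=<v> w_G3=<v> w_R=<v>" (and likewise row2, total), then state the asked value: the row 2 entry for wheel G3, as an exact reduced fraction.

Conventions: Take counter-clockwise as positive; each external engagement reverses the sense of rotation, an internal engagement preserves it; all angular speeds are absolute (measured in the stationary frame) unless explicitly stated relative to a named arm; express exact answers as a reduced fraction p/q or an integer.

row1: w_G1=1 w_G3=1 w_R=1
row2: w_G1=-1 w_G3=6/31 w_R=0
total: w_G1=0 w_G3=37/31 w_R=1
asked value: 6/31

class = planetary set [G3 = 12+2·25 = 62; Willis about the carrier]
row 1 — lock + rotate with arm: ω_sun = ω_ring = ω_arm = x
row 2 — arm fixed, fixed-axis ratios: sun y, ring −(12/62)·y, arm 0
boundary: total ω_sun = x + y = 0 and total ω_arm = x = 1  ⇒  y = -1, x = 1
row 2 ring = −(12/62)·(-1) = 6/31
totals (row 1 + row 2): sun 1 + (-1) = 0, ring 1 + 6/31 = 37/31, arm 1 + 0 = 1
asked cell (row2, ring) = 6/31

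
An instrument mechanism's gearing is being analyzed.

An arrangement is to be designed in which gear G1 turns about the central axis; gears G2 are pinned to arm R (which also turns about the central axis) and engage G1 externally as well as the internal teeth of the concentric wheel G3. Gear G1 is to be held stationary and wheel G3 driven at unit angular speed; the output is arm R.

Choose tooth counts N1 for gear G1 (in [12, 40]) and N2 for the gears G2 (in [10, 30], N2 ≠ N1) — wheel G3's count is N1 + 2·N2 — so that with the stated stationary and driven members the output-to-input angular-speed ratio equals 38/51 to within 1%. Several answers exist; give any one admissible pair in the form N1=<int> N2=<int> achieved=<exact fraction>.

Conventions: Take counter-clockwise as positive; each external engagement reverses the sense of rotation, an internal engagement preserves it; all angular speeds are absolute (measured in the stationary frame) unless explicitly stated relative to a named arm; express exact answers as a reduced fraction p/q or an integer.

design class (target 38/51): planetary set
Willis with ω_sun = 0: ω_arm/ω_ring = N3/(N1+N3); set equal to 38/51  ⇒  N3/N1 = (38/51)/(1 − 38/51) = 38/13
N3 = N1 + 2·N2  ⇒  N2/N1 = (N3/N1 − 1)/2 = (38/13 − 1)/2 = 25/26
smallest multiple with N1 ≥ 12 and N2 ≥ 10: k = 1  ⇒  N1 = 1·26 = 26, N2 = 1·25 = 25 (N1 ≤ 40, N2 ≤ 30, N2 ≠ N1 ✓), N3 = 26 + 2·25 = 76
check: N3/(N1+N3) with N1 = 26, N3 = 76 gives 38/51; |achieved − target| = 0 ≤ 19/2550 ✓

N1=26 N2=25 achieved=38/51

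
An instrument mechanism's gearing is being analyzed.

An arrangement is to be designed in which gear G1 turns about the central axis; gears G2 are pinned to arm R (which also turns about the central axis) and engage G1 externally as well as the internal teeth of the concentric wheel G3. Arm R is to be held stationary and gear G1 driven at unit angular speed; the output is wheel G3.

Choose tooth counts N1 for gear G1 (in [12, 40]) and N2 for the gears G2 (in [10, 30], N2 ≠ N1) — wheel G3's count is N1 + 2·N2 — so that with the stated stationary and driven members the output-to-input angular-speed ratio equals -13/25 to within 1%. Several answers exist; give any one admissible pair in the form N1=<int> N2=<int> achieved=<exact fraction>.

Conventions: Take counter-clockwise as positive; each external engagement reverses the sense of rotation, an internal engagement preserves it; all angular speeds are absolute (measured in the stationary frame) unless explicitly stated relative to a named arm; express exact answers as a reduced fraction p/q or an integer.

topology: planetary set — design target -13/25, arm = carrier (Willis)
Willis with ω_arm = 0: ω_ring/ω_sun = −N1/N3; set equal to -13/25  ⇒  N3/N1 = −1/(-13/25) = 25/13
N3 = N1 + 2·N2  ⇒  N2/N1 = (N3/N1 − 1)/2 = (25/13 − 1)/2 = 6/13
smallest multiple with N1 ≥ 12 and N2 ≥ 10: k = 2  ⇒  N1 = 2·13 = 26, N2 = 2·6 = 12 (N1 ≤ 40, N2 ≤ 30, N2 ≠ N1 ✓), N3 = 26 + 2·12 = 50
check: −N1/N3 with N1 = 26, N3 = 50 gives -13/25; |achieved − target| = 0 ≤ 13/2500 ✓

N1=26 N2=12 achieved=-13/25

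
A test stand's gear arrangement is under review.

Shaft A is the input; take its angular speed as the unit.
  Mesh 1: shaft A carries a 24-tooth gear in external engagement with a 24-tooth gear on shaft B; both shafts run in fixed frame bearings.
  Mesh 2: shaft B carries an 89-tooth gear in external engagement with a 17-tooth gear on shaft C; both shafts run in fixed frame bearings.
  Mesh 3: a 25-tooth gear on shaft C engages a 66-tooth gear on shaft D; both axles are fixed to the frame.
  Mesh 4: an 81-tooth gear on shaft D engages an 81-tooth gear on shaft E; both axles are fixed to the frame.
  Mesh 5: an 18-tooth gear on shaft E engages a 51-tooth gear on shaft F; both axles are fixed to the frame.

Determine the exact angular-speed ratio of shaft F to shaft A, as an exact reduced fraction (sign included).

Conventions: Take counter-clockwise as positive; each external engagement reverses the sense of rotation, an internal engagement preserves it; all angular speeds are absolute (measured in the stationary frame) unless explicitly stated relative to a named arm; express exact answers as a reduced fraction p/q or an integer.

-2225/3179

class = fixed-axis compound train [5 meshes; 5 ratios multiply, 5 sense flips]
mesh 1 [24T→24T]: running ratio 1, sense −
mesh 2 [89T→17T]: running ratio 89/17, sense +
mesh 3 [25T→66T]: running ratio 2225/1122, sense −
mesh 4 [81T→81T]: running ratio 2225/1122, sense +
mesh 5 [18T→51T]: running ratio 2225/3179, sense −
ω_out/ω_in = -2225/3179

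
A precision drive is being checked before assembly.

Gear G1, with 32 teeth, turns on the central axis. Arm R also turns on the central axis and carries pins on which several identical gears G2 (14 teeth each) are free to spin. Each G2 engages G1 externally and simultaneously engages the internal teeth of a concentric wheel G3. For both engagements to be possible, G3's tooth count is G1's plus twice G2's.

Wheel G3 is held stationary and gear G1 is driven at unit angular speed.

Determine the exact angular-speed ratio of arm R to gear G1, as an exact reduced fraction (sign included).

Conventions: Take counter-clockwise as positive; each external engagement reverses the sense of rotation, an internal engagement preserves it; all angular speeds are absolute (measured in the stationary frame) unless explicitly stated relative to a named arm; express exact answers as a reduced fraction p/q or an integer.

topology: planetary set — G1 32T / G2 14T / G3 60T, arm = carrier (Willis)
ring teeth: 32 + 2·14 = 60
32(ω_sun−ω_arm) = −60(ω_ring−ω_arm),  ω_ring = 0, ω_sun = 1
32(1−ω_arm) = −60(0−ω_arm)  ⇒  92·ω_arm = 32  ⇒  ω_arm = 8/23
ω_out/ω_in = 8/23

8/23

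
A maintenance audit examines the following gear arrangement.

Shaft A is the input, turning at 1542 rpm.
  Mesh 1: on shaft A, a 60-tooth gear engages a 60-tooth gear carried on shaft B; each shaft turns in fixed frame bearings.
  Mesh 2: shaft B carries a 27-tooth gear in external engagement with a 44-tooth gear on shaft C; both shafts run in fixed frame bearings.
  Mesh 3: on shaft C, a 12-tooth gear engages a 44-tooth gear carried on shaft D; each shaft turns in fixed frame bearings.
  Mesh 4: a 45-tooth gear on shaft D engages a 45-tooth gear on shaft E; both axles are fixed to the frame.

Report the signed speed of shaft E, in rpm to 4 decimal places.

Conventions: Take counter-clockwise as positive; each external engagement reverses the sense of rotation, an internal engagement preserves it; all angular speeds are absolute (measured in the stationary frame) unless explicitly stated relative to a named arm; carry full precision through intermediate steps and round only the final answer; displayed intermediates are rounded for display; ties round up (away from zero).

class = fixed-axis compound train [4 meshes; 4 ratios multiply, 4 sense flips]
mesh 1 [60T→60T]: ω = 1542.0000×60/60 = 1542.0000 rpm, sense flips to −
mesh 2 [27T→44T]: ω = 1542.0000×27/44 = 946.2273 rpm, sense flips to +
mesh 3 [12T→44T]: ω = 946.2273×12/44 = 258.0620 rpm, sense flips to −
mesh 4 [45T→45T]: ω = 258.0620×45/45 = 258.0620 rpm, sense flips to +
signed output speed = +258.0620 rpm

+258.0620 rpm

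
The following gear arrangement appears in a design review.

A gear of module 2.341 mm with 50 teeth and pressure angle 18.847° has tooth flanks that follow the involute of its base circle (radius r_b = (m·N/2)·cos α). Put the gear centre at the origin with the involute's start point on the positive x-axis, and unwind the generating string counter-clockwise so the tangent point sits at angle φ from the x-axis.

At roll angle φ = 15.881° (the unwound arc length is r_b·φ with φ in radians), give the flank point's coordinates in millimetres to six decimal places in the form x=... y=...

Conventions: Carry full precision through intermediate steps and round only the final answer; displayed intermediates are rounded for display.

single-mesh involute tooth geometry (50T wheel at module 2.341)
pitch radius r_p = m·N/2 = 2.341·50/2 = 58.525000
base radius r_b = r_p·cos α = 58.525000·cos 18.847° = 55.387158
roll angle φ = 15.881° = 0.27717574 rad
x = r_b·(cos φ + φ·sin φ) = 57.474066
y = r_b·(sin φ − φ·cos φ) = 0.390134

x=57.474066 y=0.390134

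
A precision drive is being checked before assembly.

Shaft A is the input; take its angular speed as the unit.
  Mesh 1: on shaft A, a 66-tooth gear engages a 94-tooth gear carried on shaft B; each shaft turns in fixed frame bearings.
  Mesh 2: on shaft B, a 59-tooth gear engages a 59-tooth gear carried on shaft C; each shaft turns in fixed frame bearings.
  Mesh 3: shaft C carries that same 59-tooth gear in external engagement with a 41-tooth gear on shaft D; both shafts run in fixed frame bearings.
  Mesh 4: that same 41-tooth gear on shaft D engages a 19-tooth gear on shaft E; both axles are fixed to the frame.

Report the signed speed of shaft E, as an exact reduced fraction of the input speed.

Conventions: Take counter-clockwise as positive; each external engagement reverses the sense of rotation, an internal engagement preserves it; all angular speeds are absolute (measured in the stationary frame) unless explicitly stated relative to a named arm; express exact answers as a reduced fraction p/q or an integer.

1947/893

4-mesh fixed-axis compound train (all bearings frame-fixed)
mesh 1 [66T→94T]: |ω|/ω_in = 1×66/94 = 33/47, sense flips to −
mesh 2 [59T→59T]: |ω|/ω_in = (33/47)×59/59 = 33/47, sense flips to +
mesh 3 [59T→41T]: |ω|/ω_in = (33/47)×59/41 = 1947/1927, sense flips to −
mesh 4 [41T→19T]: |ω|/ω_in = (1947/1927)×41/19 = 1947/893, sense flips to +
signed output speed (× input speed) = 1947/893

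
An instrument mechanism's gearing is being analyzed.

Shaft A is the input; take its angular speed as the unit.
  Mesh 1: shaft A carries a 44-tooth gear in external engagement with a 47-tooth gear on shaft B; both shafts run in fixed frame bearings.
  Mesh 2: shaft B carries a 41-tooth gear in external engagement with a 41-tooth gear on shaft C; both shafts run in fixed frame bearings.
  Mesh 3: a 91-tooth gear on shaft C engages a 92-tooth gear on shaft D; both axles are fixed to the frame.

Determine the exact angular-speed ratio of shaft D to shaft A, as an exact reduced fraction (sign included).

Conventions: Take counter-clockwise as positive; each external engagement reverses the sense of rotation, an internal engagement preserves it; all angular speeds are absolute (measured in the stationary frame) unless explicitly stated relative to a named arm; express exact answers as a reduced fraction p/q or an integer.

class = fixed-axis compound train [3 meshes; 3 ratios multiply, 3 sense flips]
mesh 1 [44T→47T]: running ratio 44/47, sense −
mesh 2 [41T→41T]: running ratio 44/47, sense +
mesh 3 [91T→92T]: running ratio 1001/1081, sense −
ω_out/ω_in = -1001/1081

-1001/1081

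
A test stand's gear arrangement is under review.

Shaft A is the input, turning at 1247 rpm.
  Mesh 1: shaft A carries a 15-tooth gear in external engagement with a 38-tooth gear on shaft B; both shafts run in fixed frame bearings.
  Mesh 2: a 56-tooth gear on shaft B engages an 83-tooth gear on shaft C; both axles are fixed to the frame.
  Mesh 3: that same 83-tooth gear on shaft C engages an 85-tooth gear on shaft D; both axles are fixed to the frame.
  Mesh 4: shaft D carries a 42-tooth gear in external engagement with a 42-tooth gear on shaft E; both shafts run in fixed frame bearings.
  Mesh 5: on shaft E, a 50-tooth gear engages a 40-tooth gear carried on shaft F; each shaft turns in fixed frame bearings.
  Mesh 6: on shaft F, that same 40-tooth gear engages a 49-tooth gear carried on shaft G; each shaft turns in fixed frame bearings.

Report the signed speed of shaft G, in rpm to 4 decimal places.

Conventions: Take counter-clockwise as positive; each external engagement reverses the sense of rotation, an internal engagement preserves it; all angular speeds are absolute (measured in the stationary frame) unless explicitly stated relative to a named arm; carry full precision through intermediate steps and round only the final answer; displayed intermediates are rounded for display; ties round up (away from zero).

class = fixed-axis compound train [6 meshes; 6 ratios multiply, 6 sense flips]
mesh 1 [15T→38T]: ω = 1247.0000×15/38 = 492.2368 rpm, sense flips to −
mesh 2 [56T→83T]: ω = 492.2368×56/83 = 332.1116 rpm, sense flips to +
mesh 3 [83T→85T]: ω = 332.1116×83/85 = 324.2972 rpm, sense flips to −
mesh 4 [42T→42T]: ω = 324.2972×42/42 = 324.2972 rpm, sense flips to +
mesh 5 [50T→40T]: ω = 324.2972×50/40 = 405.3715 rpm, sense flips to −
mesh 6 [40T→49T]: ω = 405.3715×40/49 = 330.9155 rpm, sense flips to +
signed output speed = +330.9155 rpm

+330.9155 rpm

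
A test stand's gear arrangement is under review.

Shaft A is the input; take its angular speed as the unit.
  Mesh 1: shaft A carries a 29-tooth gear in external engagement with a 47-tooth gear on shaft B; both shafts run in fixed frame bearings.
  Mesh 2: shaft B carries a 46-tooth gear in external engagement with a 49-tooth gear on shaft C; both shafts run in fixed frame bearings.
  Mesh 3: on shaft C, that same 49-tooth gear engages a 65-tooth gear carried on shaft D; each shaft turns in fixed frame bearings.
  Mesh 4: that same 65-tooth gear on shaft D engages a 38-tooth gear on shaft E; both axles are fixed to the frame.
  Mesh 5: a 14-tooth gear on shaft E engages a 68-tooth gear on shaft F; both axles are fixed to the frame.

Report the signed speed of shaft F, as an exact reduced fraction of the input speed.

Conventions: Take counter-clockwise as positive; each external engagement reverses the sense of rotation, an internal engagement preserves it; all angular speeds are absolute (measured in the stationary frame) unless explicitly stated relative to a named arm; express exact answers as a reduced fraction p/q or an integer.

5-mesh fixed-axis compound train (all bearings frame-fixed)
mesh 1 [29T→47T]: |ω|/ω_in = 1×29/47 = 29/47, sense flips to −
mesh 2 [46T→49T]: |ω|/ω_in = (29/47)×46/49 = 1334/2303, sense flips to +
mesh 3 [49T→65T]: |ω|/ω_in = (1334/2303)×49/65 = 1334/3055, sense flips to −
mesh 4 [65T→38T]: |ω|/ω_in = (1334/3055)×65/38 = 667/893, sense flips to +
mesh 5 [14T→68T]: |ω|/ω_in = (667/893)×14/68 = 4669/30362, sense flips to −
signed output speed (× input speed) = -4669/30362

-4669/30362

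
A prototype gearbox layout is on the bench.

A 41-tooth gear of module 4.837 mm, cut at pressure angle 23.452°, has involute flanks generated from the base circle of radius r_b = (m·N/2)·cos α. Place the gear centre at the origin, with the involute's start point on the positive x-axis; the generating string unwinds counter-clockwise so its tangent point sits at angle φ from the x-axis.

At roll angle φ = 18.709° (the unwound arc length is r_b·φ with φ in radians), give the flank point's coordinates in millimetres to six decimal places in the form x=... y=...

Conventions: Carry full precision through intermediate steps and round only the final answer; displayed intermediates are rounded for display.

topology: single-mesh involute geometry — m = 4.837, N = 41
pitch radius r_p = m·N/2 = 4.837·41/2 = 99.158500
base radius r_b = r_p·cos α = 99.158500·cos 23.452° = 90.967394
roll angle φ = 18.709° = 0.32653365 rad
x = r_b·(cos φ + φ·sin φ) = 95.688549
y = r_b·(sin φ − φ·cos φ) = 1.044505

x=95.688549 y=1.044505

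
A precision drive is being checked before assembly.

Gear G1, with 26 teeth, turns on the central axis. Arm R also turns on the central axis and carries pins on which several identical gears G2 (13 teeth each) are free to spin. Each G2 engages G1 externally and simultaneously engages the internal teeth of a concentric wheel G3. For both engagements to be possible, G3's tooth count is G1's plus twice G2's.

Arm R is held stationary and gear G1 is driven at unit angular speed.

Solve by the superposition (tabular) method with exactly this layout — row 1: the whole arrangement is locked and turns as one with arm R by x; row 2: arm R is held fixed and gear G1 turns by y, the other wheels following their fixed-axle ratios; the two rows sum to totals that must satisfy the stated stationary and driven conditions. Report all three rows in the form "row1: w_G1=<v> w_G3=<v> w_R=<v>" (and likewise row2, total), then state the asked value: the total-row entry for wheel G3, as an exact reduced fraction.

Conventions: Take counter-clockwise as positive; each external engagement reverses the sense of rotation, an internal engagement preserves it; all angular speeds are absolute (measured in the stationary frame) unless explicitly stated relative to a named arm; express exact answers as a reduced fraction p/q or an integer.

planetary set (26T centre, 13T on arm, 52T internal) — Willis relation
row 1 (train locked, turned with arm): all members turn x
row 2: sun turns y, ring = −(26/52)·y, arm 0
boundary: total ω_arm = x = 0 and total ω_sun = x + y = 1  ⇒  y = 1, x = 0
row 2 ring = −(26/52)·1 = -1/2
totals (row 1 + row 2): sun 0 + 1 = 1, ring 0 + (-1/2) = -1/2, arm 0 + 0 = 0
asked cell (total, ring) = -1/2

row1: w_G1=0 w_G3=0 w_R=0
row2: w_G1=1 w_G3=-1/2 w_R=0
total: w_G1=1 w_G3=-1/2 w_R=0
asked value: -1/2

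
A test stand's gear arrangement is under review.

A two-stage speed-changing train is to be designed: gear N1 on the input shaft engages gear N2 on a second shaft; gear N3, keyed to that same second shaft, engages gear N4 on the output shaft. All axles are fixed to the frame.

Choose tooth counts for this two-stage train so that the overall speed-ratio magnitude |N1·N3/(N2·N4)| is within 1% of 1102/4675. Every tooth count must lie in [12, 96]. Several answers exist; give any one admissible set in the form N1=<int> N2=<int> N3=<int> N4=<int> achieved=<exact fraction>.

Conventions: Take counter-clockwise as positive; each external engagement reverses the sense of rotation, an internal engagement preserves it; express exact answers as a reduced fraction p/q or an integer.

class = fixed-axis compound train [2-stage, 1102/4675 wanted]
target = 1102/4675 in lowest terms: an exact hit needs N1·N3 = k·1102 and N2·N4 = k·4675 for one integer k, every count in [12, 96]; additionally prefer no 1:1 stage (N1 ≠ N2, N3 ≠ N4)
k = 1: N1·N3 = 1102 = 19·58, N2·N4 = 4675 = 55·85
achieved = 19·58/(55·85) = 1102/4675; |achieved − target| = 0 ≤ 551/233750 ✓

N1=19 N2=55 N3=58 N4=85 achieved=1102/4675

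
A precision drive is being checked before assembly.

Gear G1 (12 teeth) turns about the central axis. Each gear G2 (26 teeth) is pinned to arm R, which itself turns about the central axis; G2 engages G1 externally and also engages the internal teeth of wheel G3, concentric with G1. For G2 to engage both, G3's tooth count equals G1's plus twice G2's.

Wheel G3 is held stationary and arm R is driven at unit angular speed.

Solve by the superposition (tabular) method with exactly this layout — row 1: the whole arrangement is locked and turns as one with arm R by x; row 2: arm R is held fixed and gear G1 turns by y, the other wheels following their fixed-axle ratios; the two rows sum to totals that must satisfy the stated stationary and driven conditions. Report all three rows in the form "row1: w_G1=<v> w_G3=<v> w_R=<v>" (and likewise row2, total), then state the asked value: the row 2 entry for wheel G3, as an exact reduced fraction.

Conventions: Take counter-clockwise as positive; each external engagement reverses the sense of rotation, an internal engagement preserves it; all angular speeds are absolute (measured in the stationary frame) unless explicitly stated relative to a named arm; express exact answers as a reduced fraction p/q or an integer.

row1: w_G1=1 w_G3=1 w_R=1
row2: w_G1=16/3 w_G3=-1 w_R=0
total: w_G1=19/3 w_G3=0 w_R=1
asked value: -1

class = planetary set [G3 = 12+2·26 = 64; Willis about the carrier]
superposition row 1 [locked train]: every member turns x
row 2: sun turns y, ring = −(12/64)·y, arm 0
boundary: total ω_ring = x − (12/64)·y = 0 and total ω_arm = x = 1  ⇒  y = 16/3, x = 1
row 2 ring = −(12/64)·16/3 = -1
totals (row 1 + row 2): sun 1 + 16/3 = 19/3, ring 1 + (-1) = 0, arm 1 + 0 = 1
asked cell (row2, ring) = -1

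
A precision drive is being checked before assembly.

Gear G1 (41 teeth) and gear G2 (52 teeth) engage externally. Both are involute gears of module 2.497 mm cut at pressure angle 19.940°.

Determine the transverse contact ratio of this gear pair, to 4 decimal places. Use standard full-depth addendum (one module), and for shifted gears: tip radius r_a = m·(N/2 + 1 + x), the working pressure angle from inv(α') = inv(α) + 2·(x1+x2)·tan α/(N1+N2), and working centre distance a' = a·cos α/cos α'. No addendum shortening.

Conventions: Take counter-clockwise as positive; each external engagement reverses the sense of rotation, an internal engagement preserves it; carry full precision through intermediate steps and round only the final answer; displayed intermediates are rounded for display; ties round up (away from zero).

single-mesh involute tooth geometry (41T engaging 52T at module 2.497)
base radii: r_b1 = 48.119763, r_b2 = 61.029944
tip radii: r_a1 = 53.685500, r_a2 = 67.419000
no profile shift: α' = α, a' = a
action lengths: √(r_a1²−r_b1²) = 23.803809, √(r_a2²−r_b2²) = 28.647296
base pitch p_b = π·m·cos α = 7.374278
CR = (23.803809 + 28.647296 − 116.110500·sin 19.94000°)/7.374278 = 1.742985
contact ratio ≈ 1.7430

1.7430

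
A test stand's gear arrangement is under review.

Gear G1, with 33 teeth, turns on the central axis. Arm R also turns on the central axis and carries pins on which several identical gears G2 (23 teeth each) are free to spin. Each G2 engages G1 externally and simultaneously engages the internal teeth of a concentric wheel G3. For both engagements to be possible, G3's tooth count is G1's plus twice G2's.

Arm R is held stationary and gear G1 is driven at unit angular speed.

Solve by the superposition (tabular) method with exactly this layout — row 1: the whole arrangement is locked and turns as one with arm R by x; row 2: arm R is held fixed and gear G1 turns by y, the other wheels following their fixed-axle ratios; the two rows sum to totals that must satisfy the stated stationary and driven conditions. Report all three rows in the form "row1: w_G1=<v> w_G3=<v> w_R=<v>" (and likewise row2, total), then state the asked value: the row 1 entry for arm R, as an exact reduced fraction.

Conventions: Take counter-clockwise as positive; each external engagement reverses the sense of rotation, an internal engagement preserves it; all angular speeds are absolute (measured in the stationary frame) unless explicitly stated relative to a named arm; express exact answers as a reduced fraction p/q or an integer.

recognized (axles ride arm R): planetary set, 33/23/79 teeth
row 1: whole set turns with the arm by x
superposition row 2 [arm held]: sun y, ring −(33/79)·y, arm 0
boundary: total ω_arm = x = 0 and total ω_sun = x + y = 1  ⇒  y = 1, x = 0
row 2 ring = −(33/79)·1 = -33/79
totals (row 1 + row 2): sun 0 + 1 = 1, ring 0 + (-33/79) = -33/79, arm 0 + 0 = 0
asked cell (row1, arm) = 0

row1: w_G1=0 w_G3=0 w_R=0
row2: w_G1=1 w_G3=-33/79 w_R=0
total: w_G1=1 w_G3=-33/79 w_R=0
asked value: 0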